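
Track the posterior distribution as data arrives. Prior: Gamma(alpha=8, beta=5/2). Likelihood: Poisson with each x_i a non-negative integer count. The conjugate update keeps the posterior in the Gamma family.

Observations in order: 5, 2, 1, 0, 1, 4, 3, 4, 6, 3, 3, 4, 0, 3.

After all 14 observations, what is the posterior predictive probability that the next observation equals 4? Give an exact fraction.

705396021993312930293388454952436512717005259084073455654381858438831150016/4563879541327133859038615732548216309567248316625409643165767192840576171875

obs 1: x=5 → posterior Gamma(13, 7/2)
obs 2: x=2 → posterior Gamma(15, 9/2)
obs 3: x=1 → posterior Gamma(16, 11/2)
obs 4: x=0 → posterior Gamma(16, 13/2)
obs 5: x=1 → posterior Gamma(17, 15/2)
obs 6: x=4 → posterior Gamma(21, 17/2)
obs 7: x=3 → posterior Gamma(24, 19/2)
obs 8: x=4 → posterior Gamma(28, 21/2)
obs 9: x=6 → posterior Gamma(34, 23/2)
obs 10: x=3 → posterior Gamma(37, 25/2)
obs 11: x=3 → posterior Gamma(40, 27/2)
obs 12: x=4 → posterior Gamma(44, 29/2)
obs 13: x=0 → posterior Gamma(44, 31/2)
obs 14: x=3 → posterior Gamma(47, 33/2)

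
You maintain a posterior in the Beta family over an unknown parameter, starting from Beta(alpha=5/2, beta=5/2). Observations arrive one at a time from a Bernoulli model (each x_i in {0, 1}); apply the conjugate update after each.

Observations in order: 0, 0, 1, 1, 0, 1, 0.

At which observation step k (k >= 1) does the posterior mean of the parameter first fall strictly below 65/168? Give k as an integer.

obs 1: x=0 → posterior Beta(5/2, 7/2)
obs 2: x=0 → posterior Beta(5/2, 9/2)
obs 3: x=1 → posterior Beta(7/2, 9/2)
obs 4: x=1 → posterior Beta(9/2, 9/2)
obs 5: x=0 → posterior Beta(9/2, 11/2)
obs 6: x=1 → posterior Beta(11/2, 11/2)
obs 7: x=0 → posterior Beta(11/2, 13/2)

k = 2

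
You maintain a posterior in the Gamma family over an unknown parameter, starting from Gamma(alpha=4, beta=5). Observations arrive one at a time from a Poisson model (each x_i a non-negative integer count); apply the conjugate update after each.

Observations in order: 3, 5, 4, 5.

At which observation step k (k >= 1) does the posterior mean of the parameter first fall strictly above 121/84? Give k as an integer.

obs 1: x=3 → posterior Gamma(7, 6)
obs 2: x=5 → posterior Gamma(12, 7)
obs 3: x=4 → posterior Gamma(16, 8)
obs 4: x=5 → posterior Gamma(21, 9)

k = 2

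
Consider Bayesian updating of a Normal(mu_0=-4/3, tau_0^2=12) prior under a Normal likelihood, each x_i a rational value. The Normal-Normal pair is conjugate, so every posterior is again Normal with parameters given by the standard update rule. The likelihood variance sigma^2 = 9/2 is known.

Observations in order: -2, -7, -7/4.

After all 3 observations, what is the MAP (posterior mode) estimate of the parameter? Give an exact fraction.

obs 1: x=-2 → posterior Normal(-20/11, 36/11)
obs 2: x=-7 → posterior Normal(-4, 36/19)
obs 3: x=-7/4 → posterior Normal(-10/3, 4/3)

-10/3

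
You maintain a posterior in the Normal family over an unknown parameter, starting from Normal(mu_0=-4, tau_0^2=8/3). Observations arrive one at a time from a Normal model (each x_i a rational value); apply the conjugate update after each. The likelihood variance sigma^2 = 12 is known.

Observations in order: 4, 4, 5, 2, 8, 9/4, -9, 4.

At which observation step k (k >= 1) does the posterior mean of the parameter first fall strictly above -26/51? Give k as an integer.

obs 1: x=4 → posterior Normal(-28/11, 24/11)
obs 2: x=4 → posterior Normal(-20/13, 24/13)
obs 3: x=5 → posterior Normal(-2/3, 8/5)
obs 4: x=2 → posterior Normal(-6/17, 24/17)
obs 5: x=8 → posterior Normal(10/19, 24/19)
obs 6: x=9/4 → posterior Normal(29/42, 8/7)
obs 7: x=-9 → posterior Normal(-7/46, 24/23)
obs 8: x=4 → posterior Normal(9/50, 24/25)

k = 4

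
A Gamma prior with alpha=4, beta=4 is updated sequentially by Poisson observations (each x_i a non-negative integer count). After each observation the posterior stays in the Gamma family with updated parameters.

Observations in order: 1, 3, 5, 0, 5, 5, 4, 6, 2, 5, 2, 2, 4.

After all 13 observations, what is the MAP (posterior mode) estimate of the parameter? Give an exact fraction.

47/17

obs 1: x=1 → posterior Gamma(5, 5)
obs 2: x=3 → posterior Gamma(8, 6)
obs 3: x=5 → posterior Gamma(13, 7)
obs 4: x=0 → posterior Gamma(13, 8)
obs 5: x=5 → posterior Gamma(18, 9)
obs 6: x=5 → posterior Gamma(23, 10)
obs 7: x=4 → posterior Gamma(27, 11)
obs 8: x=6 → posterior Gamma(33, 12)
obs 9: x=2 → posterior Gamma(35, 13)
obs 10: x=5 → posterior Gamma(40, 14)
obs 11: x=2 → posterior Gamma(42, 15)
obs 12: x=2 → posterior Gamma(44, 16)
obs 13: x=4 → posterior Gamma(48, 17)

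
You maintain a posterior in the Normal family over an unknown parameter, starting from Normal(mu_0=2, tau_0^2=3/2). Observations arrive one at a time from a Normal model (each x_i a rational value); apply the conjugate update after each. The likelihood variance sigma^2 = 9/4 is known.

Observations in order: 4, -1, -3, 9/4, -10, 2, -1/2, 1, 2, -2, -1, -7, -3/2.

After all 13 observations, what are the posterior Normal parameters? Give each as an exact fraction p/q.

mu_0=-47/58, tau_0^2=9/58

obs 1: x=4 → posterior Normal(14/5, 9/10)
obs 2: x=-1 → posterior Normal(12/7, 9/14)
obs 3: x=-3 → posterior Normal(2/3, 1/2)
obs 4: x=9/4 → posterior Normal(21/22, 9/22)
obs 5: x=-10 → posterior Normal(-19/26, 9/26)
obs 6: x=2 → posterior Normal(-11/30, 3/10)
obs 7: x=-1/2 → posterior Normal(-13/34, 9/34)
obs 8: x=1 → posterior Normal(-9/38, 9/38)
obs 9: x=2 → posterior Normal(-1/42, 3/14)
obs 10: x=-2 → posterior Normal(-9/46, 9/46)
obs 11: x=-1 → posterior Normal(-13/50, 9/50)
obs 12: x=-7 → posterior Normal(-41/54, 1/6)
obs 13: x=-3/2 → posterior Normal(-47/58, 9/58)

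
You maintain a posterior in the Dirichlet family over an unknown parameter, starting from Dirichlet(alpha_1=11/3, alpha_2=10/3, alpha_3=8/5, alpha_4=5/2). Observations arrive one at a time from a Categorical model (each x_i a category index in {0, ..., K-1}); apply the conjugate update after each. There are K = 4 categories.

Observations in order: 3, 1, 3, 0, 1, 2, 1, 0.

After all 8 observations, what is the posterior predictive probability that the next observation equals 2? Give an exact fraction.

obs 1: x=3 → posterior Dirichlet(11/3, 10/3, 8/5, 7/2)
obs 2: x=1 → posterior Dirichlet(11/3, 13/3, 8/5, 7/2)
obs 3: x=3 → posterior Dirichlet(11/3, 13/3, 8/5, 9/2)
obs 4: x=0 → posterior Dirichlet(14/3, 13/3, 8/5, 9/2)
obs 5: x=1 → posterior Dirichlet(14/3, 16/3, 8/5, 9/2)
obs 6: x=2 → posterior Dirichlet(14/3, 16/3, 13/5, 9/2)
obs 7: x=1 → posterior Dirichlet(14/3, 19/3, 13/5, 9/2)
obs 8: x=0 → posterior Dirichlet(17/3, 19/3, 13/5, 9/2)

26/191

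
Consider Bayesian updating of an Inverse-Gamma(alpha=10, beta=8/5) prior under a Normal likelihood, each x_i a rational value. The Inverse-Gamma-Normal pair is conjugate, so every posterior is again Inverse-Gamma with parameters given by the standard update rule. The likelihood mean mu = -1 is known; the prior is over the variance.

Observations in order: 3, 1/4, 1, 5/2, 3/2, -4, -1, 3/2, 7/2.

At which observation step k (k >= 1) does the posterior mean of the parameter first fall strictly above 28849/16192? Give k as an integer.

obs 1: x=3 → posterior Inverse-Gamma(21/2, 48/5)
obs 2: x=1/4 → posterior Inverse-Gamma(11, 1661/160)
obs 3: x=1 → posterior Inverse-Gamma(23/2, 1981/160)
obs 4: x=5/2 → posterior Inverse-Gamma(12, 2961/160)
obs 5: x=3/2 → posterior Inverse-Gamma(25/2, 3461/160)
obs 6: x=-4 → posterior Inverse-Gamma(13, 4181/160)
obs 7: x=-1 → posterior Inverse-Gamma(27/2, 4181/160)
obs 8: x=3/2 → posterior Inverse-Gamma(14, 4681/160)
obs 9: x=7/2 → posterior Inverse-Gamma(29/2, 6301/160)

k = 5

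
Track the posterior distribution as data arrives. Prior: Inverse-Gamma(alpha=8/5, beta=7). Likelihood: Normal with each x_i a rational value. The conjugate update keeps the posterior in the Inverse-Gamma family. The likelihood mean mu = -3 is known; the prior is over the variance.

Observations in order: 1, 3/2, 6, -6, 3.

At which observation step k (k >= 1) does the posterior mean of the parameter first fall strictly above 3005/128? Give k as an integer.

obs 1: x=1 → posterior Inverse-Gamma(21/10, 15)
obs 2: x=3/2 → posterior Inverse-Gamma(13/5, 201/8)
obs 3: x=6 → posterior Inverse-Gamma(31/10, 525/8)
obs 4: x=-6 → posterior Inverse-Gamma(18/5, 561/8)
obs 5: x=3 → posterior Inverse-Gamma(41/10, 705/8)

k = 3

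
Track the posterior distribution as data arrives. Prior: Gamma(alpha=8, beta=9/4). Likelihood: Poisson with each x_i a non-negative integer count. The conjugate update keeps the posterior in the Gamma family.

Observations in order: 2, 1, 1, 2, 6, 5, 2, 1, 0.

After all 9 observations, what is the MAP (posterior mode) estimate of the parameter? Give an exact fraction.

obs 1: x=2 → posterior Gamma(10, 13/4)
obs 2: x=1 → posterior Gamma(11, 17/4)
obs 3: x=1 → posterior Gamma(12, 21/4)
obs 4: x=2 → posterior Gamma(14, 25/4)
obs 5: x=6 → posterior Gamma(20, 29/4)
obs 6: x=5 → posterior Gamma(25, 33/4)
obs 7: x=2 → posterior Gamma(27, 37/4)
obs 8: x=1 → posterior Gamma(28, 41/4)
obs 9: x=0 → posterior Gamma(28, 45/4)

12/5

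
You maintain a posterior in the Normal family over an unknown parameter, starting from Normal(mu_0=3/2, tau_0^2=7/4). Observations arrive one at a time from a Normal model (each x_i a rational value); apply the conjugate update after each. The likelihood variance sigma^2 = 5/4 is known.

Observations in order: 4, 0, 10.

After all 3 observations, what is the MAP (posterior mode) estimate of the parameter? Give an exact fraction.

obs 1: x=4 → posterior Normal(71/24, 35/48)
obs 2: x=0 → posterior Normal(71/38, 35/76)
obs 3: x=10 → posterior Normal(211/52, 35/104)

211/52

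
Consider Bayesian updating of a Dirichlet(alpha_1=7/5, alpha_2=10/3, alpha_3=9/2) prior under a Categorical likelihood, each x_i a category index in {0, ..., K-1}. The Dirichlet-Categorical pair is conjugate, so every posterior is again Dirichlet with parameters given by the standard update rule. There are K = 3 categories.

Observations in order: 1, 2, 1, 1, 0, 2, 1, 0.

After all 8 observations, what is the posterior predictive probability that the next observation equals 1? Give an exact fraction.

obs 1: x=1 → posterior Dirichlet(7/5, 13/3, 9/2)
obs 2: x=2 → posterior Dirichlet(7/5, 13/3, 11/2)
obs 3: x=1 → posterior Dirichlet(7/5, 16/3, 11/2)
obs 4: x=1 → posterior Dirichlet(7/5, 19/3, 11/2)
obs 5: x=0 → posterior Dirichlet(12/5, 19/3, 11/2)
obs 6: x=2 → posterior Dirichlet(12/5, 19/3, 13/2)
obs 7: x=1 → posterior Dirichlet(12/5, 22/3, 13/2)
obs 8: x=0 → posterior Dirichlet(17/5, 22/3, 13/2)

20/47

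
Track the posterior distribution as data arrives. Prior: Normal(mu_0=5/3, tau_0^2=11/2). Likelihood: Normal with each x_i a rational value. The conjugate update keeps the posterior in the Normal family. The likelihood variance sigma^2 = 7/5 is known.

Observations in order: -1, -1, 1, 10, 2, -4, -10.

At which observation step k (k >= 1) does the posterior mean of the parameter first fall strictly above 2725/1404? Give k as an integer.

obs 1: x=-1 → posterior Normal(-95/207, 77/69)
obs 2: x=-1 → posterior Normal(-65/93, 77/124)
obs 3: x=1 → posterior Normal(-95/537, 77/179)
obs 4: x=10 → posterior Normal(1555/702, 77/234)
obs 5: x=2 → posterior Normal(1885/867, 77/289)
obs 6: x=-4 → posterior Normal(1225/1032, 77/344)
obs 7: x=-10 → posterior Normal(-425/1197, 11/57)

k = 4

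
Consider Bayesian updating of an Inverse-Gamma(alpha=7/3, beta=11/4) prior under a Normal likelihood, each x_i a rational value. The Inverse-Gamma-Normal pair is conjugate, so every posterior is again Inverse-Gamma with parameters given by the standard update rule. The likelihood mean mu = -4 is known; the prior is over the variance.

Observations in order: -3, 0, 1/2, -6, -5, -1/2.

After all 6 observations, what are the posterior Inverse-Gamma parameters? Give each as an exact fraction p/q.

obs 1: x=-3 → posterior Inverse-Gamma(17/6, 13/4)
obs 2: x=0 → posterior Inverse-Gamma(10/3, 45/4)
obs 3: x=1/2 → posterior Inverse-Gamma(23/6, 171/8)
obs 4: x=-6 → posterior Inverse-Gamma(13/3, 187/8)
obs 5: x=-5 → posterior Inverse-Gamma(29/6, 191/8)
obs 6: x=-1/2 → posterior Inverse-Gamma(16/3, 30)

alpha=16/3, beta=30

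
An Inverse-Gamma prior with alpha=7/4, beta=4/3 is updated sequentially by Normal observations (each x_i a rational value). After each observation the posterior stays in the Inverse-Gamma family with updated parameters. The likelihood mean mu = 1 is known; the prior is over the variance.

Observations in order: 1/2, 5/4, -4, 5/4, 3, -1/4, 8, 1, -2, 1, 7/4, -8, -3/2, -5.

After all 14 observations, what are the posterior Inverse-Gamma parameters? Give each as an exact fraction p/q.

alpha=35/4, beta=2585/24

obs 1: x=1/2 → posterior Inverse-Gamma(9/4, 35/24)
obs 2: x=5/4 → posterior Inverse-Gamma(11/4, 143/96)
obs 3: x=-4 → posterior Inverse-Gamma(13/4, 1343/96)
obs 4: x=5/4 → posterior Inverse-Gamma(15/4, 673/48)
obs 5: x=3 → posterior Inverse-Gamma(17/4, 769/48)
obs 6: x=-1/4 → posterior Inverse-Gamma(19/4, 1613/96)
obs 7: x=8 → posterior Inverse-Gamma(21/4, 3965/96)
obs 8: x=1 → posterior Inverse-Gamma(23/4, 3965/96)
obs 9: x=-2 → posterior Inverse-Gamma(25/4, 4397/96)
obs 10: x=1 → posterior Inverse-Gamma(27/4, 4397/96)
obs 11: x=7/4 → posterior Inverse-Gamma(29/4, 553/12)
obs 12: x=-8 → posterior Inverse-Gamma(31/4, 1039/12)
obs 13: x=-3/2 → posterior Inverse-Gamma(33/4, 2153/24)
obs 14: x=-5 → posterior Inverse-Gamma(35/4, 2585/24)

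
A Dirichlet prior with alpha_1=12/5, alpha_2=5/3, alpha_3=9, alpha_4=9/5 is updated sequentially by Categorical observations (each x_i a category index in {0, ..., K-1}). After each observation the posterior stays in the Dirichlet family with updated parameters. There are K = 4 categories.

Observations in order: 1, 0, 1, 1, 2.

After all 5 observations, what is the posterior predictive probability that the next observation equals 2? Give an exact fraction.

obs 1: x=1 → posterior Dirichlet(12/5, 8/3, 9, 9/5)
obs 2: x=0 → posterior Dirichlet(17/5, 8/3, 9, 9/5)
obs 3: x=1 → posterior Dirichlet(17/5, 11/3, 9, 9/5)
obs 4: x=1 → posterior Dirichlet(17/5, 14/3, 9, 9/5)
obs 5: x=2 → posterior Dirichlet(17/5, 14/3, 10, 9/5)

75/149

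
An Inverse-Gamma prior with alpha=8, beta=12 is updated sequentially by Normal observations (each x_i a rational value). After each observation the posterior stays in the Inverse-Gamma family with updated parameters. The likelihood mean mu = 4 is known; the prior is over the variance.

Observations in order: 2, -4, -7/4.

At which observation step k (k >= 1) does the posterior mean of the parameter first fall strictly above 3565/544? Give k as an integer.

k = 3

obs 1: x=2 → posterior Inverse-Gamma(17/2, 14)
obs 2: x=-4 → posterior Inverse-Gamma(9, 46)
obs 3: x=-7/4 → posterior Inverse-Gamma(19/2, 2001/32)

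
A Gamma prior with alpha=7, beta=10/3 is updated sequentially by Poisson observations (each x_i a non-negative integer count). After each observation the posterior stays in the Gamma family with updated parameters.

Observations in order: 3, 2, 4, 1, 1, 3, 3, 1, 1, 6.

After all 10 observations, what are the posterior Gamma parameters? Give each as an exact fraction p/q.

alpha=32, beta=40/3

obs 1: x=3 → posterior Gamma(10, 13/3)
obs 2: x=2 → posterior Gamma(12, 16/3)
obs 3: x=4 → posterior Gamma(16, 19/3)
obs 4: x=1 → posterior Gamma(17, 22/3)
obs 5: x=1 → posterior Gamma(18, 25/3)
obs 6: x=3 → posterior Gamma(21, 28/3)
obs 7: x=3 → posterior Gamma(24, 31/3)
obs 8: x=1 → posterior Gamma(25, 34/3)
obs 9: x=1 → posterior Gamma(26, 37/3)
obs 10: x=6 → posterior Gamma(32, 40/3)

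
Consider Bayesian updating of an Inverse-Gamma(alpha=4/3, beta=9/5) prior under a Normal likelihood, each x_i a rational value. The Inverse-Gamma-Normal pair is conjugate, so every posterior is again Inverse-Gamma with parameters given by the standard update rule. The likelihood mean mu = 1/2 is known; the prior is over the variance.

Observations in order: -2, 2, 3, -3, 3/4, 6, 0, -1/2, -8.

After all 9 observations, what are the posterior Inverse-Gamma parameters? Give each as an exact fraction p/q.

alpha=35/6, beta=10753/160

obs 1: x=-2 → posterior Inverse-Gamma(11/6, 197/40)
obs 2: x=2 → posterior Inverse-Gamma(7/3, 121/20)
obs 3: x=3 → posterior Inverse-Gamma(17/6, 367/40)
obs 4: x=-3 → posterior Inverse-Gamma(10/3, 153/10)
obs 5: x=3/4 → posterior Inverse-Gamma(23/6, 2453/160)
obs 6: x=6 → posterior Inverse-Gamma(13/3, 4873/160)
obs 7: x=0 → posterior Inverse-Gamma(29/6, 4893/160)
obs 8: x=-1/2 → posterior Inverse-Gamma(16/3, 4973/160)
obs 9: x=-8 → posterior Inverse-Gamma(35/6, 10753/160)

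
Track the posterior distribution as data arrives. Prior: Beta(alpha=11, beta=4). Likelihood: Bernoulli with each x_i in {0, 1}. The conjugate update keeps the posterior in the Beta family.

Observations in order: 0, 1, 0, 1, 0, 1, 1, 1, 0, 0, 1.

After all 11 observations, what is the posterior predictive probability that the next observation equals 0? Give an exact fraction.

9/26

obs 1: x=0 → posterior Beta(11, 5)
obs 2: x=1 → posterior Beta(12, 5)
obs 3: x=0 → posterior Beta(12, 6)
obs 4: x=1 → posterior Beta(13, 6)
obs 5: x=0 → posterior Beta(13, 7)
obs 6: x=1 → posterior Beta(14, 7)
obs 7: x=1 → posterior Beta(15, 7)
obs 8: x=1 → posterior Beta(16, 7)
obs 9: x=0 → posterior Beta(16, 8)
obs 10: x=0 → posterior Beta(16, 9)
obs 11: x=1 → posterior Beta(17, 9)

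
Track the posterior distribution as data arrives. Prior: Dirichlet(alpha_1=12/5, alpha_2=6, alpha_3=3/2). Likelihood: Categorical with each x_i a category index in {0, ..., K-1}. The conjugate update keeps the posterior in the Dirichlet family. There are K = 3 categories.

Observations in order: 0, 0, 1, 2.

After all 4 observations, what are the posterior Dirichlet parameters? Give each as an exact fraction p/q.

obs 1: x=0 → posterior Dirichlet(17/5, 6, 3/2)
obs 2: x=0 → posterior Dirichlet(22/5, 6, 3/2)
obs 3: x=1 → posterior Dirichlet(22/5, 7, 3/2)
obs 4: x=2 → posterior Dirichlet(22/5, 7, 5/2)

alpha_1=22/5, alpha_2=7, alpha_3=5/2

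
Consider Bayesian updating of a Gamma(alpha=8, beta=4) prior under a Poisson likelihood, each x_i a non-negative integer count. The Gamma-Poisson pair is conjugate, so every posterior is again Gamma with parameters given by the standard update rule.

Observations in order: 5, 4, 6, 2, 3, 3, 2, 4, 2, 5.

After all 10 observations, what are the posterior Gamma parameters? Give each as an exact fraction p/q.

alpha=44, beta=14

obs 1: x=5 → posterior Gamma(13, 5)
obs 2: x=4 → posterior Gamma(17, 6)
obs 3: x=6 → posterior Gamma(23, 7)
obs 4: x=2 → posterior Gamma(25, 8)
obs 5: x=3 → posterior Gamma(28, 9)
obs 6: x=3 → posterior Gamma(31, 10)
obs 7: x=2 → posterior Gamma(33, 11)
obs 8: x=4 → posterior Gamma(37, 12)
obs 9: x=2 → posterior Gamma(39, 13)
obs 10: x=5 → posterior Gamma(44, 14)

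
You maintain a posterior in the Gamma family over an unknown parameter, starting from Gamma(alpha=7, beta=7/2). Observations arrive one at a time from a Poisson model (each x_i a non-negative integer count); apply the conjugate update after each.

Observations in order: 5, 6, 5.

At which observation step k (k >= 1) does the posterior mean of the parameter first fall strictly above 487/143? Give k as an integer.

k = 3

obs 1: x=5 → posterior Gamma(12, 9/2)
obs 2: x=6 → posterior Gamma(18, 11/2)
obs 3: x=5 → posterior Gamma(23, 13/2)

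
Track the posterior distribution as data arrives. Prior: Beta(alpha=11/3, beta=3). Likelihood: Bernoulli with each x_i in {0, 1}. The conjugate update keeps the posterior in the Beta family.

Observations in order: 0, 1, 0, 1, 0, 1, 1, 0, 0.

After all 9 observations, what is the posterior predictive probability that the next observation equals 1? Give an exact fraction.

obs 1: x=0 → posterior Beta(11/3, 4)
obs 2: x=1 → posterior Beta(14/3, 4)
obs 3: x=0 → posterior Beta(14/3, 5)
obs 4: x=1 → posterior Beta(17/3, 5)
obs 5: x=0 → posterior Beta(17/3, 6)
obs 6: x=1 → posterior Beta(20/3, 6)
obs 7: x=1 → posterior Beta(23/3, 6)
obs 8: x=0 → posterior Beta(23/3, 7)
obs 9: x=0 → posterior Beta(23/3, 8)

23/47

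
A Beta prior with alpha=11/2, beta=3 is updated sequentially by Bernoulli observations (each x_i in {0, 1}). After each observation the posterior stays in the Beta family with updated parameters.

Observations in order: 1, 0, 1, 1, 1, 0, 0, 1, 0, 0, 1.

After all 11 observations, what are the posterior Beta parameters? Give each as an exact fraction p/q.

obs 1: x=1 → posterior Beta(13/2, 3)
obs 2: x=0 → posterior Beta(13/2, 4)
obs 3: x=1 → posterior Beta(15/2, 4)
obs 4: x=1 → posterior Beta(17/2, 4)
obs 5: x=1 → posterior Beta(19/2, 4)
obs 6: x=0 → posterior Beta(19/2, 5)
obs 7: x=0 → posterior Beta(19/2, 6)
obs 8: x=1 → posterior Beta(21/2, 6)
obs 9: x=0 → posterior Beta(21/2, 7)
obs 10: x=0 → posterior Beta(21/2, 8)
obs 11: x=1 → posterior Beta(23/2, 8)

alpha=23/2, beta=8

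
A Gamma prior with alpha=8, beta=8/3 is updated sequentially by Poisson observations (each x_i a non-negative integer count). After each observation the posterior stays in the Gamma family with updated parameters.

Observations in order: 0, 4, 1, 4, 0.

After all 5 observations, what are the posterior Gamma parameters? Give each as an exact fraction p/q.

obs 1: x=0 → posterior Gamma(8, 11/3)
obs 2: x=4 → posterior Gamma(12, 14/3)
obs 3: x=1 → posterior Gamma(13, 17/3)
obs 4: x=4 → posterior Gamma(17, 20/3)
obs 5: x=0 → posterior Gamma(17, 23/3)

alpha=17, beta=23/3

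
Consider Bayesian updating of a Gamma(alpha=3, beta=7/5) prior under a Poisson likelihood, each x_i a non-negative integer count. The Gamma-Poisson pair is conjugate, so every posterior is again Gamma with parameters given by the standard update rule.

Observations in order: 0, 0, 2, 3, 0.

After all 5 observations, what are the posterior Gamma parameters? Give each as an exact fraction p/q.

obs 1: x=0 → posterior Gamma(3, 12/5)
obs 2: x=0 → posterior Gamma(3, 17/5)
obs 3: x=2 → posterior Gamma(5, 22/5)
obs 4: x=3 → posterior Gamma(8, 27/5)
obs 5: x=0 → posterior Gamma(8, 32/5)

alpha=8, beta=32/5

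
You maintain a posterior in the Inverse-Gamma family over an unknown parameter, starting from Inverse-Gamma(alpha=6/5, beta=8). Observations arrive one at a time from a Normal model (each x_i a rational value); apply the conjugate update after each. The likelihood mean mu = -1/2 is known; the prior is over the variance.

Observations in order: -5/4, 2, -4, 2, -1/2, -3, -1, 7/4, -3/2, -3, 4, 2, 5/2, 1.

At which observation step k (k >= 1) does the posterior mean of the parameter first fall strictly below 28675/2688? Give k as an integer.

obs 1: x=-5/4 → posterior Inverse-Gamma(17/10, 265/32)
obs 2: x=2 → posterior Inverse-Gamma(11/5, 365/32)
obs 3: x=-4 → posterior Inverse-Gamma(27/10, 561/32)
obs 4: x=2 → posterior Inverse-Gamma(16/5, 661/32)
obs 5: x=-1/2 → posterior Inverse-Gamma(37/10, 661/32)
obs 6: x=-3 → posterior Inverse-Gamma(21/5, 761/32)
obs 7: x=-1 → posterior Inverse-Gamma(47/10, 765/32)
obs 8: x=7/4 → posterior Inverse-Gamma(26/5, 423/16)
obs 9: x=-3/2 → posterior Inverse-Gamma(57/10, 431/16)
obs 10: x=-3 → posterior Inverse-Gamma(31/5, 481/16)
obs 11: x=4 → posterior Inverse-Gamma(67/10, 643/16)
obs 12: x=2 → posterior Inverse-Gamma(36/5, 693/16)
obs 13: x=5/2 → posterior Inverse-Gamma(77/10, 765/16)
obs 14: x=1 → posterior Inverse-Gamma(41/5, 783/16)

k = 2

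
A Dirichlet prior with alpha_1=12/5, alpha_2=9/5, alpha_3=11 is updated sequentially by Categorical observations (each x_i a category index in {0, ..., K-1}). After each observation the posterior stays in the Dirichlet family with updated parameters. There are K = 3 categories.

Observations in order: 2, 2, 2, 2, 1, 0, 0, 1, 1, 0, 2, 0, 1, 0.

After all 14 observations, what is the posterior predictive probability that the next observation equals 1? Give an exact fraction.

obs 1: x=2 → posterior Dirichlet(12/5, 9/5, 12)
obs 2: x=2 → posterior Dirichlet(12/5, 9/5, 13)
obs 3: x=2 → posterior Dirichlet(12/5, 9/5, 14)
obs 4: x=2 → posterior Dirichlet(12/5, 9/5, 15)
obs 5: x=1 → posterior Dirichlet(12/5, 14/5, 15)
obs 6: x=0 → posterior Dirichlet(17/5, 14/5, 15)
obs 7: x=0 → posterior Dirichlet(22/5, 14/5, 15)
obs 8: x=1 → posterior Dirichlet(22/5, 19/5, 15)
obs 9: x=1 → posterior Dirichlet(22/5, 24/5, 15)
obs 10: x=0 → posterior Dirichlet(27/5, 24/5, 15)
obs 11: x=2 → posterior Dirichlet(27/5, 24/5, 16)
obs 12: x=0 → posterior Dirichlet(32/5, 24/5, 16)
obs 13: x=1 → posterior Dirichlet(32/5, 29/5, 16)
obs 14: x=0 → posterior Dirichlet(37/5, 29/5, 16)

29/146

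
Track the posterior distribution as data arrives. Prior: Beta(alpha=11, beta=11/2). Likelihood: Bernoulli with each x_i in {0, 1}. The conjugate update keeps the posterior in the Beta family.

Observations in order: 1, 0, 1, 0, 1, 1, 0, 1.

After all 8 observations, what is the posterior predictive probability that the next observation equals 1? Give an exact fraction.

32/49

obs 1: x=1 → posterior Beta(12, 11/2)
obs 2: x=0 → posterior Beta(12, 13/2)
obs 3: x=1 → posterior Beta(13, 13/2)
obs 4: x=0 → posterior Beta(13, 15/2)
obs 5: x=1 → posterior Beta(14, 15/2)
obs 6: x=1 → posterior Beta(15, 15/2)
obs 7: x=0 → posterior Beta(15, 17/2)
obs 8: x=1 → posterior Beta(16, 17/2)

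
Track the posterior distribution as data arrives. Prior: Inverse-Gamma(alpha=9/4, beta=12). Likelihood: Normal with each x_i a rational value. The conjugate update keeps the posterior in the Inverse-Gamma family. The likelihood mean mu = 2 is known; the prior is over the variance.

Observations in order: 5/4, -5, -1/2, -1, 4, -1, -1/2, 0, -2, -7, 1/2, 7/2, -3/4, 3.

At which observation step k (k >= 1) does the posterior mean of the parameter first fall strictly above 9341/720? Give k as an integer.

k = 2

obs 1: x=5/4 → posterior Inverse-Gamma(11/4, 393/32)
obs 2: x=-5 → posterior Inverse-Gamma(13/4, 1177/32)
obs 3: x=-1/2 → posterior Inverse-Gamma(15/4, 1277/32)
obs 4: x=-1 → posterior Inverse-Gamma(17/4, 1421/32)
obs 5: x=4 → posterior Inverse-Gamma(19/4, 1485/32)
obs 6: x=-1 → posterior Inverse-Gamma(21/4, 1629/32)
obs 7: x=-1/2 → posterior Inverse-Gamma(23/4, 1729/32)
obs 8: x=0 → posterior Inverse-Gamma(25/4, 1793/32)
obs 9: x=-2 → posterior Inverse-Gamma(27/4, 2049/32)
obs 10: x=-7 → posterior Inverse-Gamma(29/4, 3345/32)
obs 11: x=1/2 → posterior Inverse-Gamma(31/4, 3381/32)
obs 12: x=7/2 → posterior Inverse-Gamma(33/4, 3417/32)
obs 13: x=-3/4 → posterior Inverse-Gamma(35/4, 1769/16)
obs 14: x=3 → posterior Inverse-Gamma(37/4, 1777/16)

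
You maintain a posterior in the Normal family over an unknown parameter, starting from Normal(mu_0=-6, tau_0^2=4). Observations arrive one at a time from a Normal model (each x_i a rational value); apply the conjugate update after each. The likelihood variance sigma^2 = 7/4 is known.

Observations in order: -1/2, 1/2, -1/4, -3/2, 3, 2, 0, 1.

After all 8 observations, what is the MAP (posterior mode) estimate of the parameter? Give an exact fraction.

26/135

obs 1: x=-1/2 → posterior Normal(-50/23, 28/23)
obs 2: x=1/2 → posterior Normal(-14/13, 28/39)
obs 3: x=-1/4 → posterior Normal(-46/55, 28/55)
obs 4: x=-3/2 → posterior Normal(-70/71, 28/71)
obs 5: x=3 → posterior Normal(-22/87, 28/87)
obs 6: x=2 → posterior Normal(10/103, 28/103)
obs 7: x=0 → posterior Normal(10/119, 4/17)
obs 8: x=1 → posterior Normal(26/135, 28/135)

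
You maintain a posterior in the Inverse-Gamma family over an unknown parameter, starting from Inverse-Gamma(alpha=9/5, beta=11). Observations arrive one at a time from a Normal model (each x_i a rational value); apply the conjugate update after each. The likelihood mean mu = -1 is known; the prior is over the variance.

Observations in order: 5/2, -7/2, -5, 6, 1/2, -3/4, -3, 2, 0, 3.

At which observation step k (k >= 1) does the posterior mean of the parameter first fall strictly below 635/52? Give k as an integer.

obs 1: x=5/2 → posterior Inverse-Gamma(23/10, 137/8)
obs 2: x=-7/2 → posterior Inverse-Gamma(14/5, 81/4)
obs 3: x=-5 → posterior Inverse-Gamma(33/10, 113/4)
obs 4: x=6 → posterior Inverse-Gamma(19/5, 211/4)
obs 5: x=1/2 → posterior Inverse-Gamma(43/10, 431/8)
obs 6: x=-3/4 → posterior Inverse-Gamma(24/5, 1725/32)
obs 7: x=-3 → posterior Inverse-Gamma(53/10, 1789/32)
obs 8: x=2 → posterior Inverse-Gamma(29/5, 1933/32)
obs 9: x=0 → posterior Inverse-Gamma(63/10, 1949/32)
obs 10: x=3 → posterior Inverse-Gamma(34/5, 2205/32)

k = 2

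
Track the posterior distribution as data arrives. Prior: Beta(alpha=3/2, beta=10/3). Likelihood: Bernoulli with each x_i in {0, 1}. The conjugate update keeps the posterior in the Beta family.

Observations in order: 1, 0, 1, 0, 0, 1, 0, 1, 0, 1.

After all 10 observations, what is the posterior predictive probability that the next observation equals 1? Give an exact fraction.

obs 1: x=1 → posterior Beta(5/2, 10/3)
obs 2: x=0 → posterior Beta(5/2, 13/3)
obs 3: x=1 → posterior Beta(7/2, 13/3)
obs 4: x=0 → posterior Beta(7/2, 16/3)
obs 5: x=0 → posterior Beta(7/2, 19/3)
obs 6: x=1 → posterior Beta(9/2, 19/3)
obs 7: x=0 → posterior Beta(9/2, 22/3)
obs 8: x=1 → posterior Beta(11/2, 22/3)
obs 9: x=0 → posterior Beta(11/2, 25/3)
obs 10: x=1 → posterior Beta(13/2, 25/3)

39/89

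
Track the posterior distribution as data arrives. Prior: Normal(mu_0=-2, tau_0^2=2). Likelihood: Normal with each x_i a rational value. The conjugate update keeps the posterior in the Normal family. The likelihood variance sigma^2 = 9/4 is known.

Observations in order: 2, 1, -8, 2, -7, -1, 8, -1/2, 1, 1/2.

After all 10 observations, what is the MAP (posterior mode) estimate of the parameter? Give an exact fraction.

-34/89

obs 1: x=2 → posterior Normal(-2/17, 18/17)
obs 2: x=1 → posterior Normal(6/25, 18/25)
obs 3: x=-8 → posterior Normal(-58/33, 6/11)
obs 4: x=2 → posterior Normal(-42/41, 18/41)
obs 5: x=-7 → posterior Normal(-2, 18/49)
obs 6: x=-1 → posterior Normal(-106/57, 6/19)
obs 7: x=8 → posterior Normal(-42/65, 18/65)
obs 8: x=-1/2 → posterior Normal(-46/73, 18/73)
obs 9: x=1 → posterior Normal(-38/81, 2/9)
obs 10: x=1/2 → posterior Normal(-34/89, 18/89)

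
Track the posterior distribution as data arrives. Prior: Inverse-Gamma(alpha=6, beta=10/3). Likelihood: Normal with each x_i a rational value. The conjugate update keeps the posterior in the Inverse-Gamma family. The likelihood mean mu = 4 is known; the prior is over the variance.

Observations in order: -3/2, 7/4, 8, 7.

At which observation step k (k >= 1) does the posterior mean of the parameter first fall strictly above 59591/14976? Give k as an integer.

k = 3

obs 1: x=-3/2 → posterior Inverse-Gamma(13/2, 443/24)
obs 2: x=7/4 → posterior Inverse-Gamma(7, 2015/96)
obs 3: x=8 → posterior Inverse-Gamma(15/2, 2783/96)
obs 4: x=7 → posterior Inverse-Gamma(8, 3215/96)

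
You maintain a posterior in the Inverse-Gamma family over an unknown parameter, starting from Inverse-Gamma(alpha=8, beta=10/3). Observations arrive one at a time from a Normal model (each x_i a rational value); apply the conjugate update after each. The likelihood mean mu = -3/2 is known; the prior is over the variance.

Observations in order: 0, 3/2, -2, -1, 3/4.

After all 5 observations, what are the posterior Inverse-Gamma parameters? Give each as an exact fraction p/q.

alpha=21/2, beta=1127/96

obs 1: x=0 → posterior Inverse-Gamma(17/2, 107/24)
obs 2: x=3/2 → posterior Inverse-Gamma(9, 215/24)
obs 3: x=-2 → posterior Inverse-Gamma(19/2, 109/12)
obs 4: x=-1 → posterior Inverse-Gamma(10, 221/24)
obs 5: x=3/4 → posterior Inverse-Gamma(21/2, 1127/96)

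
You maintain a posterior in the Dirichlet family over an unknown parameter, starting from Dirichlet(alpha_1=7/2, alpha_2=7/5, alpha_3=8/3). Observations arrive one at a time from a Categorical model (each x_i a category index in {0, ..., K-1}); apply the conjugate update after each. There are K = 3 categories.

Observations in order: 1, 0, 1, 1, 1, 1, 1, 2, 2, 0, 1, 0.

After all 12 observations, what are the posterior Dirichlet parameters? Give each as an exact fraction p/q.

obs 1: x=1 → posterior Dirichlet(7/2, 12/5, 8/3)
obs 2: x=0 → posterior Dirichlet(9/2, 12/5, 8/3)
obs 3: x=1 → posterior Dirichlet(9/2, 17/5, 8/3)
obs 4: x=1 → posterior Dirichlet(9/2, 22/5, 8/3)
obs 5: x=1 → posterior Dirichlet(9/2, 27/5, 8/3)
obs 6: x=1 → posterior Dirichlet(9/2, 32/5, 8/3)
obs 7: x=1 → posterior Dirichlet(9/2, 37/5, 8/3)
obs 8: x=2 → posterior Dirichlet(9/2, 37/5, 11/3)
obs 9: x=2 → posterior Dirichlet(9/2, 37/5, 14/3)
obs 10: x=0 → posterior Dirichlet(11/2, 37/5, 14/3)
obs 11: x=1 → posterior Dirichlet(11/2, 42/5, 14/3)
obs 12: x=0 → posterior Dirichlet(13/2, 42/5, 14/3)

alpha_1=13/2, alpha_2=42/5, alpha_3=14/3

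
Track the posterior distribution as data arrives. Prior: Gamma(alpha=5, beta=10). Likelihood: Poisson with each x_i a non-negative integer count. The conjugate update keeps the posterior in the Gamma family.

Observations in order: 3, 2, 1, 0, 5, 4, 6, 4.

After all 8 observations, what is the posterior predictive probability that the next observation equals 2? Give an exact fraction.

obs 1: x=3 → posterior Gamma(8, 11)
obs 2: x=2 → posterior Gamma(10, 12)
obs 3: x=1 → posterior Gamma(11, 13)
obs 4: x=0 → posterior Gamma(11, 14)
obs 5: x=5 → posterior Gamma(16, 15)
obs 6: x=4 → posterior Gamma(20, 16)
obs 7: x=6 → posterior Gamma(26, 17)
obs 8: x=4 → posterior Gamma(30, 18)

21165479217675053265444077371903872860160/83198449060887472631428936505541918917761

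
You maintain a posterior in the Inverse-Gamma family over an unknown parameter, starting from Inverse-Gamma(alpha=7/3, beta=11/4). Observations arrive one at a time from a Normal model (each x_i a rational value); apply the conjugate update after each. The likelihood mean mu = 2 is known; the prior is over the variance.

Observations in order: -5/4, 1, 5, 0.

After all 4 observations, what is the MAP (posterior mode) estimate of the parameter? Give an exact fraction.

1443/512

obs 1: x=-5/4 → posterior Inverse-Gamma(17/6, 257/32)
obs 2: x=1 → posterior Inverse-Gamma(10/3, 273/32)
obs 3: x=5 → posterior Inverse-Gamma(23/6, 417/32)
obs 4: x=0 → posterior Inverse-Gamma(13/3, 481/32)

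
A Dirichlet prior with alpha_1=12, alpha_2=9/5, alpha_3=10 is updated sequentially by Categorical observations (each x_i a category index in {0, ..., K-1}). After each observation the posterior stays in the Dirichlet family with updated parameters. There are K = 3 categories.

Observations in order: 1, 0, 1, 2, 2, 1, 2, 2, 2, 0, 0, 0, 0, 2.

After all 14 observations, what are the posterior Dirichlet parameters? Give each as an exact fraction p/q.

alpha_1=17, alpha_2=24/5, alpha_3=16

obs 1: x=1 → posterior Dirichlet(12, 14/5, 10)
obs 2: x=0 → posterior Dirichlet(13, 14/5, 10)
obs 3: x=1 → posterior Dirichlet(13, 19/5, 10)
obs 4: x=2 → posterior Dirichlet(13, 19/5, 11)
obs 5: x=2 → posterior Dirichlet(13, 19/5, 12)
obs 6: x=1 → posterior Dirichlet(13, 24/5, 12)
obs 7: x=2 → posterior Dirichlet(13, 24/5, 13)
obs 8: x=2 → posterior Dirichlet(13, 24/5, 14)
obs 9: x=2 → posterior Dirichlet(13, 24/5, 15)
obs 10: x=0 → posterior Dirichlet(14, 24/5, 15)
obs 11: x=0 → posterior Dirichlet(15, 24/5, 15)
obs 12: x=0 → posterior Dirichlet(16, 24/5, 15)
obs 13: x=0 → posterior Dirichlet(17, 24/5, 15)
obs 14: x=2 → posterior Dirichlet(17, 24/5, 16)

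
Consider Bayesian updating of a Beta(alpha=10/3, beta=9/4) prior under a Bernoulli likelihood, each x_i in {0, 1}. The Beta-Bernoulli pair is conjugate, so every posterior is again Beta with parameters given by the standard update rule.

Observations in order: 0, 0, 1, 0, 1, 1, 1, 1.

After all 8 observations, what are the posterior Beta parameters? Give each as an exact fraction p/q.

obs 1: x=0 → posterior Beta(10/3, 13/4)
obs 2: x=0 → posterior Beta(10/3, 17/4)
obs 3: x=1 → posterior Beta(13/3, 17/4)
obs 4: x=0 → posterior Beta(13/3, 21/4)
obs 5: x=1 → posterior Beta(16/3, 21/4)
obs 6: x=1 → posterior Beta(19/3, 21/4)
obs 7: x=1 → posterior Beta(22/3, 21/4)
obs 8: x=1 → posterior Beta(25/3, 21/4)

alpha=25/3, beta=21/4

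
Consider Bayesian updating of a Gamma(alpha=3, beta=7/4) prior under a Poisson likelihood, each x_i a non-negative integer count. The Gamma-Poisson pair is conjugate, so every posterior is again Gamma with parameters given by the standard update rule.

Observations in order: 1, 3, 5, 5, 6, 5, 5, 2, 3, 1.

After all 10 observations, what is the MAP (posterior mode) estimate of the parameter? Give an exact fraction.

152/47

obs 1: x=1 → posterior Gamma(4, 11/4)
obs 2: x=3 → posterior Gamma(7, 15/4)
obs 3: x=5 → posterior Gamma(12, 19/4)
obs 4: x=5 → posterior Gamma(17, 23/4)
obs 5: x=6 → posterior Gamma(23, 27/4)
obs 6: x=5 → posterior Gamma(28, 31/4)
obs 7: x=5 → posterior Gamma(33, 35/4)
obs 8: x=2 → posterior Gamma(35, 39/4)
obs 9: x=3 → posterior Gamma(38, 43/4)
obs 10: x=1 → posterior Gamma(39, 47/4)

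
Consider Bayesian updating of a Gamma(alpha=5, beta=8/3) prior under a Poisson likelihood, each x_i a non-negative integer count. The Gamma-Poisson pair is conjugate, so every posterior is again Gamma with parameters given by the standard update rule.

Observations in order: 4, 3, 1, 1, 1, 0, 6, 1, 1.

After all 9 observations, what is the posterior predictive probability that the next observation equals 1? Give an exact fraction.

22512001591510572763288021087646484375/82187603825523214603738912597460647936

obs 1: x=4 → posterior Gamma(9, 11/3)
obs 2: x=3 → posterior Gamma(12, 14/3)
obs 3: x=1 → posterior Gamma(13, 17/3)
obs 4: x=1 → posterior Gamma(14, 20/3)
obs 5: x=1 → posterior Gamma(15, 23/3)
obs 6: x=0 → posterior Gamma(15, 26/3)
obs 7: x=6 → posterior Gamma(21, 29/3)
obs 8: x=1 → posterior Gamma(22, 32/3)
obs 9: x=1 → posterior Gamma(23, 35/3)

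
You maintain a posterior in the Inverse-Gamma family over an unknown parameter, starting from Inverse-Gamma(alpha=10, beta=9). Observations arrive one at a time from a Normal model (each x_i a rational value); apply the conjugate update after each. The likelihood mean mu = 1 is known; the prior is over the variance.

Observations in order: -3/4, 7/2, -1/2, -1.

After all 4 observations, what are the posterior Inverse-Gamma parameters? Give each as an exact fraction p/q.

obs 1: x=-3/4 → posterior Inverse-Gamma(21/2, 337/32)
obs 2: x=7/2 → posterior Inverse-Gamma(11, 437/32)
obs 3: x=-1/2 → posterior Inverse-Gamma(23/2, 473/32)
obs 4: x=-1 → posterior Inverse-Gamma(12, 537/32)

alpha=12, beta=537/32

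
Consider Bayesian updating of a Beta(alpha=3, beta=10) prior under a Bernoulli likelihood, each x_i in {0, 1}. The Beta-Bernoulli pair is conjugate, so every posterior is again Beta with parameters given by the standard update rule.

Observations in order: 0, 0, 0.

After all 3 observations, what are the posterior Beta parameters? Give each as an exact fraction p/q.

obs 1: x=0 → posterior Beta(3, 11)
obs 2: x=0 → posterior Beta(3, 12)
obs 3: x=0 → posterior Beta(3, 13)

alpha=3, beta=13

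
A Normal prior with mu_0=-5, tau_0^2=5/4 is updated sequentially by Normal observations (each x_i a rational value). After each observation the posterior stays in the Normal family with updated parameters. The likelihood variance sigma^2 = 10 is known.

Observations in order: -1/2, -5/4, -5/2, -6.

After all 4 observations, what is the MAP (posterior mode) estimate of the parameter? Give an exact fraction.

obs 1: x=-1/2 → posterior Normal(-9/2, 10/9)
obs 2: x=-5/4 → posterior Normal(-167/40, 1)
obs 3: x=-5/2 → posterior Normal(-177/44, 10/11)
obs 4: x=-6 → posterior Normal(-67/16, 5/6)

-67/16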